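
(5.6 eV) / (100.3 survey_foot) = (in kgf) 2.993e-21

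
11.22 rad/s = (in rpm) 107.1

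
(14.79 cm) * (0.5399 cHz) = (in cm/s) 0.07985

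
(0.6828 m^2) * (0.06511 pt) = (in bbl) 9.865e-05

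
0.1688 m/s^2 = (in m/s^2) 0.1688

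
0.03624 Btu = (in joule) 38.24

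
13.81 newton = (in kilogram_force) 1.408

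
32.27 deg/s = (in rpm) 5.378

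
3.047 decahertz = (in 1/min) 1828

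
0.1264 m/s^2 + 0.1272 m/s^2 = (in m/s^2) 0.2536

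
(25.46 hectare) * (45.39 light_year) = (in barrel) 6.877e+23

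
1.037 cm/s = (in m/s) 0.01037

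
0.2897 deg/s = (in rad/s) 0.005056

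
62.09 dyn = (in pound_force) 0.0001396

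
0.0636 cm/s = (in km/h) 0.00229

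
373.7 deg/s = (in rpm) 62.28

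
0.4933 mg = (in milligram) 0.4933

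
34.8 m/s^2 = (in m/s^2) 34.8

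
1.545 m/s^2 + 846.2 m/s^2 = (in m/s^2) 847.7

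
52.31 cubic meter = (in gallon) 1.382e+04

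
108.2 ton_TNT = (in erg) 4.527e+18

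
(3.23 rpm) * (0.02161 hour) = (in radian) 26.31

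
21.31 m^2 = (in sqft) 229.4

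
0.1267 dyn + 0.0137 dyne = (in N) 1.404e-06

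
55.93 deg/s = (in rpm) 9.322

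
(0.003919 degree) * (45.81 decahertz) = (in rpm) 0.2992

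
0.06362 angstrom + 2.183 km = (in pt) 6.188e+06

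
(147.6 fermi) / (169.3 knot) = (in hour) 4.707e-19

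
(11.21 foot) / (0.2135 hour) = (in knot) 0.008641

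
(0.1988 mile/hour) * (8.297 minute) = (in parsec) 1.434e-15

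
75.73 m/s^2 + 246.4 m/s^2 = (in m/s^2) 322.1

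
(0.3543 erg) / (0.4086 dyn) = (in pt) 24.58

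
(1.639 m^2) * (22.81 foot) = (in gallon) 3010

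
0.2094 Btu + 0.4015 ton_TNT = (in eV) 1.048e+28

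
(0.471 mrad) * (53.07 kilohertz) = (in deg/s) 1432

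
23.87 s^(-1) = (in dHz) 238.7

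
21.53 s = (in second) 21.53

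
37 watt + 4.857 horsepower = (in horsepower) 4.907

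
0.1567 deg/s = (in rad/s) 0.002735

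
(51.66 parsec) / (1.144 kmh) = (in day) 5.806e+13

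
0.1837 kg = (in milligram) 1.837e+05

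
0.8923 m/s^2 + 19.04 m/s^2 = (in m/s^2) 19.93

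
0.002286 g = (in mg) 2.286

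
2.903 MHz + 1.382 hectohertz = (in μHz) 2.903e+12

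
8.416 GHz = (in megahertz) 8416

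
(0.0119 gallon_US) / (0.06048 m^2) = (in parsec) 2.414e-20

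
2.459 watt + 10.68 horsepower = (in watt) 7967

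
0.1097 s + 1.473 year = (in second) 4.645e+07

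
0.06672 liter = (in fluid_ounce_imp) 2.348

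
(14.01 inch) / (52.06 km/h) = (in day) 2.848e-07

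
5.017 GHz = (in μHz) 5.017e+15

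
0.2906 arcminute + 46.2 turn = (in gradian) 1.848e+04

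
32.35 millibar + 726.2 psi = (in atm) 49.45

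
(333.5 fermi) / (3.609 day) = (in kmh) 3.85e-18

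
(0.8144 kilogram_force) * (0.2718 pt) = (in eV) 4.78e+15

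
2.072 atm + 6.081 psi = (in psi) 36.53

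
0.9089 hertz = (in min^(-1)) 54.53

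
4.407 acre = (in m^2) 1.783e+04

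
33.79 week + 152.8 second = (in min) 3.406e+05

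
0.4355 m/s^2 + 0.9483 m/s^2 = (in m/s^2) 1.384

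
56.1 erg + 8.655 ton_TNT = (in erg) 3.621e+17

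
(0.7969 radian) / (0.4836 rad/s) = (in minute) 0.02746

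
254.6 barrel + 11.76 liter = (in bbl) 254.7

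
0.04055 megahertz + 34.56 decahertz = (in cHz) 4.09e+06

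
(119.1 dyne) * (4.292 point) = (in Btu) 1.709e-09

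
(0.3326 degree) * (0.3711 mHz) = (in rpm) 2.057e-05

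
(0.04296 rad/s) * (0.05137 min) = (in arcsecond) 2.731e+04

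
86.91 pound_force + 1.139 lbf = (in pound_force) 88.05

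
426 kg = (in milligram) 4.26e+08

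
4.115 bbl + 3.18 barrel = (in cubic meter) 1.16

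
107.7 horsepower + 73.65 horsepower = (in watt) 1.352e+05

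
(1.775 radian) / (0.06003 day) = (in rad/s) 0.0003422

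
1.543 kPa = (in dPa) 1.543e+04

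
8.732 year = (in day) 3187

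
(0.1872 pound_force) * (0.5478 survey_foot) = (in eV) 8.678e+17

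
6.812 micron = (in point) 0.01931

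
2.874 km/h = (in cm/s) 79.83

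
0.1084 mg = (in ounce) 3.824e-06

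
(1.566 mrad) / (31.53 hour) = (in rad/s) 1.38e-08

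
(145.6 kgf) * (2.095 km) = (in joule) 2.991e+06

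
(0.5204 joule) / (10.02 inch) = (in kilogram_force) 0.2085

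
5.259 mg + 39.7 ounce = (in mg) 1.125e+06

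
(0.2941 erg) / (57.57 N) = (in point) 1.448e-06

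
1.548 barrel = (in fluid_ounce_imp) 8662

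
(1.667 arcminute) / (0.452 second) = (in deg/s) 0.06147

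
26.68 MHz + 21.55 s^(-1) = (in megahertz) 26.68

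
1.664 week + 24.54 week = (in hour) 4402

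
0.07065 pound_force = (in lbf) 0.07065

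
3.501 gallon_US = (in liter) 13.25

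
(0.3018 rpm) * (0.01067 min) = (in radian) 0.02023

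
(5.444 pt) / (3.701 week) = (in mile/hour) 1.919e-09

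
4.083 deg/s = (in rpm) 0.6805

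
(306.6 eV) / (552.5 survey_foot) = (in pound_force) 6.558e-20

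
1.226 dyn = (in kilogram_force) 1.25e-06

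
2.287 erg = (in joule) 2.287e-07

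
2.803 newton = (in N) 2.803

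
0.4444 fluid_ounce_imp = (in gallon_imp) 0.002778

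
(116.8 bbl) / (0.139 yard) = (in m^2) 146.1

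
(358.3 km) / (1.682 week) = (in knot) 0.6847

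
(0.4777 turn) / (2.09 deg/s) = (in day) 0.0009524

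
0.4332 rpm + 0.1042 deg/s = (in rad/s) 0.04718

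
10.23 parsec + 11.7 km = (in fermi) 3.157e+32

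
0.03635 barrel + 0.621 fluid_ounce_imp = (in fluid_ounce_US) 196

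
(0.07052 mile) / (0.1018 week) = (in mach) 5.414e-06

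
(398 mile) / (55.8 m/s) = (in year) 0.000364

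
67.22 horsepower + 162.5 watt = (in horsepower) 67.44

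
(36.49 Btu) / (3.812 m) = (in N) 1.01e+04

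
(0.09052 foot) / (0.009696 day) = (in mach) 9.672e-08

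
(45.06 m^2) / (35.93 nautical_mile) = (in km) 6.772e-07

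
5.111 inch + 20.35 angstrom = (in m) 0.1298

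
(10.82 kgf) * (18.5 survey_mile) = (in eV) 1.972e+25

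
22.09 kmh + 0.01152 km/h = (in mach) 0.01803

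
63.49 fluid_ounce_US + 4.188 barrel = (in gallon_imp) 146.9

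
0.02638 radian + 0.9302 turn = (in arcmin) 2.018e+04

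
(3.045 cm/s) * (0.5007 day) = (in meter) 1317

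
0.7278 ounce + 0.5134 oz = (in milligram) 3.519e+04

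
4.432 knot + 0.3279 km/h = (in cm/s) 237.1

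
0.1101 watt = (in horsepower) 0.0001476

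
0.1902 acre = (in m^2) 769.7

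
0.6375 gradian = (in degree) 0.5737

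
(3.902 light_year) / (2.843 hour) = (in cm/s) 3.607e+14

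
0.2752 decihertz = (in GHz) 2.752e-11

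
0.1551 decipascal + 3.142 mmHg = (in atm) 0.004134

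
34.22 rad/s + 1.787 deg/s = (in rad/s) 34.25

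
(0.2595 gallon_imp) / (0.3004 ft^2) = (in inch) 1.664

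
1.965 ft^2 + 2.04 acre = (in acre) 2.04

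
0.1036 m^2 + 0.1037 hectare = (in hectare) 0.1037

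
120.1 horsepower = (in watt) 8.956e+04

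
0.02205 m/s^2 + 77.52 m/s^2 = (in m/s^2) 77.54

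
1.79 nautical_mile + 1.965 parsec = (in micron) 6.063e+22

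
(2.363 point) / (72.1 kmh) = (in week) 6.882e-11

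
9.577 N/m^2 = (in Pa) 9.577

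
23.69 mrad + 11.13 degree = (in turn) 0.03469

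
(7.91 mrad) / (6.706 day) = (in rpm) 1.304e-07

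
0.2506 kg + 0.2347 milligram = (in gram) 250.6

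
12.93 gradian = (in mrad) 203.1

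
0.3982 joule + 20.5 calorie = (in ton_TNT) 2.06e-08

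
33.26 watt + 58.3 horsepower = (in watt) 4.351e+04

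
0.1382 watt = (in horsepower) 0.0001853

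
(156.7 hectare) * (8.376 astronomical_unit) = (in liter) 1.964e+21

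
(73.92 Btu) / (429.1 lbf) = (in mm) 4.086e+04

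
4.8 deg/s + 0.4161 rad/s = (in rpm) 4.773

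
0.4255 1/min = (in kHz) 7.092e-06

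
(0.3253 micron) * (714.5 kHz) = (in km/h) 0.8367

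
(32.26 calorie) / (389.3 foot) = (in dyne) 1.138e+05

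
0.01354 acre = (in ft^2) 589.8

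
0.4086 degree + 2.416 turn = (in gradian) 966.9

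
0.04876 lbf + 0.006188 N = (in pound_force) 0.05015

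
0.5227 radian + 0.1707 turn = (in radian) 1.595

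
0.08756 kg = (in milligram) 8.756e+04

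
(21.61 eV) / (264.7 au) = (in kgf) 8.916e-33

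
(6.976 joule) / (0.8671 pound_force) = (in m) 1.809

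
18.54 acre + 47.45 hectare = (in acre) 135.8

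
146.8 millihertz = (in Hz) 0.1468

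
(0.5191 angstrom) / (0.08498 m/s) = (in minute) 1.018e-11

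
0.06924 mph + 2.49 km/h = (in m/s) 0.7226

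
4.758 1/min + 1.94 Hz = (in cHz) 201.9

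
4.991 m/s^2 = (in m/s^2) 4.991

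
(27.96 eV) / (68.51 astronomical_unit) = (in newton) 4.371e-31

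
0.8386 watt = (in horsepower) 0.001125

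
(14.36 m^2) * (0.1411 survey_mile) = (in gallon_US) 8.614e+05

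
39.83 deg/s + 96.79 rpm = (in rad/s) 10.83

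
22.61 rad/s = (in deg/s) 1295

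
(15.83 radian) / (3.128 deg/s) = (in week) 0.0004794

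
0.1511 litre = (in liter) 0.1511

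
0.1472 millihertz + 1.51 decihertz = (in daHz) 0.01511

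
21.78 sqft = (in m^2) 2.023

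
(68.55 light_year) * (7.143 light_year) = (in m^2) 4.383e+34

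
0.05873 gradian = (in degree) 0.05286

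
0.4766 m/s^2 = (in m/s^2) 0.4766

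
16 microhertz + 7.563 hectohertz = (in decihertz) 7563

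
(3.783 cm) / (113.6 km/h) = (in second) 0.001199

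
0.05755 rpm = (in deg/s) 0.3453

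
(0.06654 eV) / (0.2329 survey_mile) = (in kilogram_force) 2.9e-24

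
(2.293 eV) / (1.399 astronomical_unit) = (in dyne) 1.755e-25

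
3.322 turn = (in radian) 20.87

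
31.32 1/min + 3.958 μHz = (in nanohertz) 5.22e+08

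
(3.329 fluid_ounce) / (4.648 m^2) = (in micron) 21.18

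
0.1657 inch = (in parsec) 1.364e-19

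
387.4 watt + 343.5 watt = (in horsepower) 0.9802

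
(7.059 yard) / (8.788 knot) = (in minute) 0.0238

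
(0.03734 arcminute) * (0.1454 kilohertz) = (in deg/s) 0.09049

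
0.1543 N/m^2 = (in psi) 2.238e-05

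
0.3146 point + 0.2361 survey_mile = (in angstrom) 3.8e+12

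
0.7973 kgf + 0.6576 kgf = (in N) 14.27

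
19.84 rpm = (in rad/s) 2.078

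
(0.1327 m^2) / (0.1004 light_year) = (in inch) 5.5e-15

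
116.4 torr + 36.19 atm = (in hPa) 3.682e+04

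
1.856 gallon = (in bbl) 0.04419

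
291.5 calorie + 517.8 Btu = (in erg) 5.475e+12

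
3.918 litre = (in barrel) 0.02464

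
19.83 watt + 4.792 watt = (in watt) 24.62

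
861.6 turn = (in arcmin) 1.861e+07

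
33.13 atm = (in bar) 33.57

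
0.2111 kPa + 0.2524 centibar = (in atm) 0.004574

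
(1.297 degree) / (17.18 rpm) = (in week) 2.08e-08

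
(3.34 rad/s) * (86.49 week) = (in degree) 1.001e+10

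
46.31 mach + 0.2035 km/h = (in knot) 3.065e+04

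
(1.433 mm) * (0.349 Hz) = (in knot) 0.0009721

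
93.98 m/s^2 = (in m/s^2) 93.98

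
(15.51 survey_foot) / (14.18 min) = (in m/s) 0.005556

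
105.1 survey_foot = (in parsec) 1.038e-15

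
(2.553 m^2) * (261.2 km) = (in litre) 6.668e+08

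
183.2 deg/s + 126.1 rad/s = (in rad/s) 129.3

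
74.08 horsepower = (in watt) 5.524e+04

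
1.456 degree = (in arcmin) 87.36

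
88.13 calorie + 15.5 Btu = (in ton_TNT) 3.997e-06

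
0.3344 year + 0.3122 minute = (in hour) 2929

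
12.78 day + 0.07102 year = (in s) 3.344e+06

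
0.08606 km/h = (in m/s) 0.02391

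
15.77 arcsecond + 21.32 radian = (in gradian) 1357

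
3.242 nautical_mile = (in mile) 3.731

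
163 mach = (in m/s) 5.55e+04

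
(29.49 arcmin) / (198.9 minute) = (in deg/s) 4.118e-05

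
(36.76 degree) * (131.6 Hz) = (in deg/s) 4838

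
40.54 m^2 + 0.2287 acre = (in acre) 0.2387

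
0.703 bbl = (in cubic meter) 0.1118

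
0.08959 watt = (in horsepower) 0.0001201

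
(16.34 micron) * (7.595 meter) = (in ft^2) 0.001336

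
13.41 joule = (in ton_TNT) 3.205e-09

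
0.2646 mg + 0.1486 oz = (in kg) 0.004213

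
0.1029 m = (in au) 6.878e-13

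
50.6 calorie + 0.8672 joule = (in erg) 2.126e+09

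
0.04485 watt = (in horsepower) 6.014e-05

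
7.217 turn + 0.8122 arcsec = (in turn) 7.217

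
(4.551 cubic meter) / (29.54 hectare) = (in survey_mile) 9.573e-09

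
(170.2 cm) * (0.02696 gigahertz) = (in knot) 8.92e+07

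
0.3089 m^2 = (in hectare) 3.089e-05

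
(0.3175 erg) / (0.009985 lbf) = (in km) 7.148e-10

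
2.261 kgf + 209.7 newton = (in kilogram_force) 23.64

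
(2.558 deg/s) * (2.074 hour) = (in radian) 333.3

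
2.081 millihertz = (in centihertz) 0.2081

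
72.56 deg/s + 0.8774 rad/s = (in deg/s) 122.8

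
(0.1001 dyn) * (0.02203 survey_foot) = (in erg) 0.06721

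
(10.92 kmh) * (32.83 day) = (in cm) 8.604e+08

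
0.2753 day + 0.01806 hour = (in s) 2.385e+04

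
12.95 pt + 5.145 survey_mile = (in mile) 5.145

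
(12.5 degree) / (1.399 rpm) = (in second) 1.489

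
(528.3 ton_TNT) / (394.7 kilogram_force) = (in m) 5.711e+08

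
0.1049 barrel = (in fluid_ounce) 563.9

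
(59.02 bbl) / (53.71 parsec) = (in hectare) 5.662e-22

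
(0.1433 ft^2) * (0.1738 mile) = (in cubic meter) 3.724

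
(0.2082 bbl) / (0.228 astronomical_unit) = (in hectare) 9.705e-17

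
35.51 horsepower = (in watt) 2.648e+04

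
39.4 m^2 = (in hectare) 0.00394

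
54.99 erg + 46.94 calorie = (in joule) 196.4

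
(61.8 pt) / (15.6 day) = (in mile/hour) 3.618e-08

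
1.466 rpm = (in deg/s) 8.796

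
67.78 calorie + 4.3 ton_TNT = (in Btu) 1.705e+07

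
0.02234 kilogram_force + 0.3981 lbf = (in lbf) 0.4474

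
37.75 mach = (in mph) 2.875e+04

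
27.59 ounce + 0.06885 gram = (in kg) 0.7822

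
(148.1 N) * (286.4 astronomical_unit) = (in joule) 6.345e+15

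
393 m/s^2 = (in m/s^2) 393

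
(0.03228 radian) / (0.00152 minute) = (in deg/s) 20.28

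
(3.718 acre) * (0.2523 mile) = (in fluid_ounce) 2.066e+11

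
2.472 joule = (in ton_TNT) 5.908e-10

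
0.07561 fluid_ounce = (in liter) 0.002236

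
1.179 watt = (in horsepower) 0.001581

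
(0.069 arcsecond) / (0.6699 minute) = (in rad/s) 8.323e-09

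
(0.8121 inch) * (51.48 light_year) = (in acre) 2.482e+12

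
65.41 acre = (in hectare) 26.47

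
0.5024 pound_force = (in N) 2.235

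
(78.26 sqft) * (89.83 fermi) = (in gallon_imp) 1.437e-10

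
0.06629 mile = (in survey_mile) 0.06629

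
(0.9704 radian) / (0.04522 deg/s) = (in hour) 0.3415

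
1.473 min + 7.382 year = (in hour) 6.467e+04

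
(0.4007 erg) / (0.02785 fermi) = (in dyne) 1.439e+14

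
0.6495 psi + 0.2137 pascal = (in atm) 0.0442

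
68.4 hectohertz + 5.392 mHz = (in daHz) 684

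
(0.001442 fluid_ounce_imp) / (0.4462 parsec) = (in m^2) 2.976e-24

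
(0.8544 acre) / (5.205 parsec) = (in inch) 8.476e-13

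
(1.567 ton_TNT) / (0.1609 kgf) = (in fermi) 4.155e+24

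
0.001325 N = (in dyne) 132.5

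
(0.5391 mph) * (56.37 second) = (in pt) 3.851e+04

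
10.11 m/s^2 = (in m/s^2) 10.11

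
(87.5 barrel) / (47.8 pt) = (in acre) 0.2039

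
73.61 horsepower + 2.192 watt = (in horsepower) 73.61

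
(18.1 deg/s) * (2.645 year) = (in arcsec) 5.435e+12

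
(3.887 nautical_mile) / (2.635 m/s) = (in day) 0.03162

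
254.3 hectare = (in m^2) 2.543e+06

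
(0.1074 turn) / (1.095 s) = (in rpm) 5.885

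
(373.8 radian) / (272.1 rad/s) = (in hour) 0.0003816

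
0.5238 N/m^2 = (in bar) 5.238e-06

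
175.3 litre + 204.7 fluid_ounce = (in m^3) 0.1814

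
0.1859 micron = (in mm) 0.0001859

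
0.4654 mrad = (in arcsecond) 96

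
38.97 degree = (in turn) 0.1082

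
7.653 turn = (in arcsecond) 9.918e+06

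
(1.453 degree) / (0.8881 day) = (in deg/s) 1.894e-05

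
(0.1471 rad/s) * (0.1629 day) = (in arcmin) 7.117e+06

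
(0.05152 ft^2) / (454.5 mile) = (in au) 4.374e-20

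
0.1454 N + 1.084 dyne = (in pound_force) 0.03269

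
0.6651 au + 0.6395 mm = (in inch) 3.917e+12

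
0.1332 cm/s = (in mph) 0.00298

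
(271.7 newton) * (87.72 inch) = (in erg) 6.054e+09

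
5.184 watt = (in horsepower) 0.006952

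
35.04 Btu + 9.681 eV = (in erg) 3.697e+11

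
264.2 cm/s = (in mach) 0.007759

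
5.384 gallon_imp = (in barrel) 0.154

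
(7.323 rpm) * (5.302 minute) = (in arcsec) 5.032e+07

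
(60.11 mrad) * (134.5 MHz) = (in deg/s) 4.632e+08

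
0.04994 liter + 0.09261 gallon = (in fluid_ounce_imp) 14.1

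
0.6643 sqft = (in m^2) 0.06172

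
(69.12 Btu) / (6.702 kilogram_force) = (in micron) 1.11e+09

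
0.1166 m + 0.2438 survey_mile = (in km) 0.3925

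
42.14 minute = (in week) 0.004181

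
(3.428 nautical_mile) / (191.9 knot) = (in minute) 1.072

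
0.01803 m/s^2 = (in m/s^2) 0.01803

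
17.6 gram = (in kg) 0.0176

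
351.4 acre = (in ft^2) 1.531e+07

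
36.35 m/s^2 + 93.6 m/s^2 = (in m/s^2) 129.9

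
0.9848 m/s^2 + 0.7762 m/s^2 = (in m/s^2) 1.761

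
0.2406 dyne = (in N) 2.406e-06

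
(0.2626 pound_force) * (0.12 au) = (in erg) 2.097e+17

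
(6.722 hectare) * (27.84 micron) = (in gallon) 494.4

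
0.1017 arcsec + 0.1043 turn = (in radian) 0.6553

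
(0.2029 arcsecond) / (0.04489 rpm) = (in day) 2.422e-09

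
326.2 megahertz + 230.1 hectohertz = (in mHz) 3.262e+11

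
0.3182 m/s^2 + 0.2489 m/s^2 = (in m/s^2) 0.5671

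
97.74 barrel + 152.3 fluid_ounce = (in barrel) 97.77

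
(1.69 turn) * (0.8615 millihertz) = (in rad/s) 0.009148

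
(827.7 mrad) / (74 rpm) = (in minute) 0.00178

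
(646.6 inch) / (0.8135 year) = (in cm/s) 6.402e-05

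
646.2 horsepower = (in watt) 4.819e+05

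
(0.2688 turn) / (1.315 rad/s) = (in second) 1.284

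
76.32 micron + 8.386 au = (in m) 1.255e+12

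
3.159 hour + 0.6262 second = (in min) 189.6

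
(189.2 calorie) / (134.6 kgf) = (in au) 4.009e-12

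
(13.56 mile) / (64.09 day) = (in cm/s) 0.3941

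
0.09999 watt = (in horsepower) 0.0001341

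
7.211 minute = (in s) 432.7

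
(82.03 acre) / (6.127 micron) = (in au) 0.3622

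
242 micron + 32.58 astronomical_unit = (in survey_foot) 1.599e+13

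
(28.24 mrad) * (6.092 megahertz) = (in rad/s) 1.72e+05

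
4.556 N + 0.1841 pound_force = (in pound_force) 1.208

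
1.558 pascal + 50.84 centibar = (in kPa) 50.84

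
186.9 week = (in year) 3.584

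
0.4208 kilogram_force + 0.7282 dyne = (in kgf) 0.4208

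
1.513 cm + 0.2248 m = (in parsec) 7.776e-18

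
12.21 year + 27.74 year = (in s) 1.26e+09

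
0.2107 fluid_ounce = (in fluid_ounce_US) 0.2107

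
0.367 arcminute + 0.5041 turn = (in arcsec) 6.533e+05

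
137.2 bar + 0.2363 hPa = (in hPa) 1.372e+05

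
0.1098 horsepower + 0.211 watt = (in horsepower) 0.1101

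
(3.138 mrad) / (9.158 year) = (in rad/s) 1.087e-11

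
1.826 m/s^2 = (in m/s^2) 1.826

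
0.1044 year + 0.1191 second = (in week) 5.444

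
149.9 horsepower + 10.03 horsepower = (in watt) 1.193e+05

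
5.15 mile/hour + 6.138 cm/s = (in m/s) 2.364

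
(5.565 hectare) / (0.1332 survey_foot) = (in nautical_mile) 740.1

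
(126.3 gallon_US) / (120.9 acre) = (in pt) 0.00277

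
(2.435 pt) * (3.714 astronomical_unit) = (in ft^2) 5.137e+09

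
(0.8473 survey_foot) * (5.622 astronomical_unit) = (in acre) 5.367e+07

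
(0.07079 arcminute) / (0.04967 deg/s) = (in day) 2.749e-07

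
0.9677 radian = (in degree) 55.45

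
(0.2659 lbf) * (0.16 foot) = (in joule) 0.05768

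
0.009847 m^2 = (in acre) 2.433e-06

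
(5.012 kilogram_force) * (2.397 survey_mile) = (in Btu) 179.7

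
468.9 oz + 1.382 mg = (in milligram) 1.329e+07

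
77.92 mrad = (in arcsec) 1.607e+04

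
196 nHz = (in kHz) 1.96e-10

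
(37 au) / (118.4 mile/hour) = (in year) 3316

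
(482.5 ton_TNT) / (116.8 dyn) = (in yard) 1.89e+15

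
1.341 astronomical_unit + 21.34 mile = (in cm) 2.006e+13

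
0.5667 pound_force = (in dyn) 2.521e+05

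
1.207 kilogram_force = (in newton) 11.84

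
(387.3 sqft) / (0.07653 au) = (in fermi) 3.143e+06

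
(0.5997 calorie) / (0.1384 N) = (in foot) 59.48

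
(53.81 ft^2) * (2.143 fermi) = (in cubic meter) 1.071e-14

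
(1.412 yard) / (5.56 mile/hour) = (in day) 6.012e-06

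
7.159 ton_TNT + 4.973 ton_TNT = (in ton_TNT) 12.13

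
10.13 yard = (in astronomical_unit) 6.192e-11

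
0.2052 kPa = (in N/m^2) 205.2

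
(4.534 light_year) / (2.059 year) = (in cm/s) 6.606e+10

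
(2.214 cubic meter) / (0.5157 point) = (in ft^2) 1.31e+05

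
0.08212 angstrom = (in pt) 2.328e-08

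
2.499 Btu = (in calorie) 630.2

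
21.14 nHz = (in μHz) 0.02114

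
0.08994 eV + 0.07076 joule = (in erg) 7.076e+05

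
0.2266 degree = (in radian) 0.003955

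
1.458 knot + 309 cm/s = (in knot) 7.464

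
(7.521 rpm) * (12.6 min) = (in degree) 3.412e+04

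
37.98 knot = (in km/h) 70.34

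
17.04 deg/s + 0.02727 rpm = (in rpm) 2.867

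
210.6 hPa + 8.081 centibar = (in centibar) 29.14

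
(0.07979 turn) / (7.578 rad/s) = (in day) 7.657e-07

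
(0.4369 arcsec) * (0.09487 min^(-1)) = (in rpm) 3.198e-08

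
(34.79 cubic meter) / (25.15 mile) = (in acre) 2.124e-07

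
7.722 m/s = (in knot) 15.01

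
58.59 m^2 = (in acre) 0.01448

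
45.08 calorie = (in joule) 188.6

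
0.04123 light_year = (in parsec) 0.01264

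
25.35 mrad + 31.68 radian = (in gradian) 2018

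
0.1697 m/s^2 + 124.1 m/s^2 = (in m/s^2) 124.3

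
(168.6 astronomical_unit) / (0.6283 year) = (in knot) 2.474e+06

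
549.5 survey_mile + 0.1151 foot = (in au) 5.911e-06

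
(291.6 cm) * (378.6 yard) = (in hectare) 0.1009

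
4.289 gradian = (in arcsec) 1.39e+04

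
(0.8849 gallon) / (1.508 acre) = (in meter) 5.489e-07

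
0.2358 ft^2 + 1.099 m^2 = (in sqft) 12.07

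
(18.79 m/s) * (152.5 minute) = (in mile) 106.8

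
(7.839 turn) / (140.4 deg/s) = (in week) 3.323e-05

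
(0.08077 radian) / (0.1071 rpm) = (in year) 2.284e-07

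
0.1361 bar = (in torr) 102.1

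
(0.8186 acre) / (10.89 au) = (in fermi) 2.033e+06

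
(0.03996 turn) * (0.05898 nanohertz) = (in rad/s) 1.481e-11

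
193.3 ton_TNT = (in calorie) 1.933e+11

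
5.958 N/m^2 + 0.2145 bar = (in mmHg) 160.9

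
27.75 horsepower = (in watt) 2.069e+04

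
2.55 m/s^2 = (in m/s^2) 2.55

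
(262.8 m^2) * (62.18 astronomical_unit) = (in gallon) 6.458e+17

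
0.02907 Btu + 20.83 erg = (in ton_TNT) 7.33e-09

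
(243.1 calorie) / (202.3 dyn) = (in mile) 312.4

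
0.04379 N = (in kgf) 0.004465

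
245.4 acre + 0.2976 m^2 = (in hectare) 99.31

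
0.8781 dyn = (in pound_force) 1.974e-06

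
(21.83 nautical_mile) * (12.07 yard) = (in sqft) 4.803e+06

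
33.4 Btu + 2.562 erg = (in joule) 3.524e+04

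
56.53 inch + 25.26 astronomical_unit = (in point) 1.071e+16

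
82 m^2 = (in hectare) 0.0082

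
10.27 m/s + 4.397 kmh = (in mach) 0.03375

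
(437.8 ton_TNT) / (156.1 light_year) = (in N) 1.24e-06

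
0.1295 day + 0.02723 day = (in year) 0.0004294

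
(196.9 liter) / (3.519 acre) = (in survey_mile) 8.591e-09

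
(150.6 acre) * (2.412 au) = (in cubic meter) 2.199e+17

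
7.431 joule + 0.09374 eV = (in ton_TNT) 1.776e-09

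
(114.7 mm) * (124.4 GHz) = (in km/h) 5.137e+10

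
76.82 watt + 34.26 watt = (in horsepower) 0.149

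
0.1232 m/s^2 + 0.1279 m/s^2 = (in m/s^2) 0.2511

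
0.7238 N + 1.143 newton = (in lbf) 0.4197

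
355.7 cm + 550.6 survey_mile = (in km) 886.1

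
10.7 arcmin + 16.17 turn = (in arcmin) 3.493e+05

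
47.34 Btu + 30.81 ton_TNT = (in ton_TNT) 30.81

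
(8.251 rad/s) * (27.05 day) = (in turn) 3.069e+06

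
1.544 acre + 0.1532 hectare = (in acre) 1.923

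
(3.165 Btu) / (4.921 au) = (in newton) 4.536e-09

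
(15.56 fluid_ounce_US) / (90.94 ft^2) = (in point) 0.1544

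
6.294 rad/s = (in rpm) 60.1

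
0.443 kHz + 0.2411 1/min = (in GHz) 4.43e-07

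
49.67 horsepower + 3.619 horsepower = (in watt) 3.974e+04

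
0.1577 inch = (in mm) 4.006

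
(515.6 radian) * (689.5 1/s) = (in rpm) 3.395e+06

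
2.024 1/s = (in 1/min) 121.4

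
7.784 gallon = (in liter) 29.47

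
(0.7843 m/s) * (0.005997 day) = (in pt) 1.152e+06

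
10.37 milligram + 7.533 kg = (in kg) 7.533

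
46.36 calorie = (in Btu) 0.1838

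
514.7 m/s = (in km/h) 1853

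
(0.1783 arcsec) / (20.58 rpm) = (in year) 1.272e-14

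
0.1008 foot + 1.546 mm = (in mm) 32.27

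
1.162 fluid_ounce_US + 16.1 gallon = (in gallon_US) 16.11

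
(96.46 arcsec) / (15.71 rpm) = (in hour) 7.896e-08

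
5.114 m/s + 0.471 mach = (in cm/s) 1.655e+04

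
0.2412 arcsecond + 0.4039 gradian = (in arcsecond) 1309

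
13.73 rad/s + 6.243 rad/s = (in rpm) 190.7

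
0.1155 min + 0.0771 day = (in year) 0.0002115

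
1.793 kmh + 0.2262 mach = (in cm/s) 7752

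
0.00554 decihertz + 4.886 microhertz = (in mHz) 0.5589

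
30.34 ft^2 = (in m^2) 2.819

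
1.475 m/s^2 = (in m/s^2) 1.475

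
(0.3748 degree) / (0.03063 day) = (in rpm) 2.36e-05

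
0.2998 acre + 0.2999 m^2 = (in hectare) 0.1214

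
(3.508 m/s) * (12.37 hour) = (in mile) 97.07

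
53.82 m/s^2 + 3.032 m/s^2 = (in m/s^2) 56.85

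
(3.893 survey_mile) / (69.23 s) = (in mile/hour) 202.4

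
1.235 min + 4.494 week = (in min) 4.53e+04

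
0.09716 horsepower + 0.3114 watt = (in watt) 72.76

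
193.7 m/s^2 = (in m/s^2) 193.7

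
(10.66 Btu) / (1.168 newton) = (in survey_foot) 3.159e+04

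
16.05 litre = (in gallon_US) 4.24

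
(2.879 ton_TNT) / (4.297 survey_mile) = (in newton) 1.742e+06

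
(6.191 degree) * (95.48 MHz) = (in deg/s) 5.911e+08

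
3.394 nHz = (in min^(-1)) 2.036e-07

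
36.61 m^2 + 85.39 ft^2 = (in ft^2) 479.5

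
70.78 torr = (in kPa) 9.437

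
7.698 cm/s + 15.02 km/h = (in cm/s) 424.9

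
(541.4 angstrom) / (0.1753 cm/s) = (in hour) 8.579e-09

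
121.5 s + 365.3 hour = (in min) 2.192e+04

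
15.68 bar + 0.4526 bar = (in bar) 16.13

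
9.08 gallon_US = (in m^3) 0.03437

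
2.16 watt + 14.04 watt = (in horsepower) 0.02172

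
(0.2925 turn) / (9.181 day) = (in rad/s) 2.317e-06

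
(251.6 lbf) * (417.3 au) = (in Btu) 6.622e+13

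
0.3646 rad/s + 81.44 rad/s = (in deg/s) 4687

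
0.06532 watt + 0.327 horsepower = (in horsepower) 0.3271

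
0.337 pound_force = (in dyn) 1.499e+05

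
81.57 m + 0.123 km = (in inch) 8054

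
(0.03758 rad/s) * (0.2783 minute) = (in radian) 0.6275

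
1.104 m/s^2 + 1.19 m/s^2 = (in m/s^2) 2.294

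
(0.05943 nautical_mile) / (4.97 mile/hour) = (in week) 8.191e-05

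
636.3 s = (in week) 0.001052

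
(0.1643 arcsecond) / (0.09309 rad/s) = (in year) 2.713e-13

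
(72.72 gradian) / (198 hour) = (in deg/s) 9.182e-05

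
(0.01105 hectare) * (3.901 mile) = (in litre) 6.937e+08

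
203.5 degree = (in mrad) 3552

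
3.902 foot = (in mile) 0.000739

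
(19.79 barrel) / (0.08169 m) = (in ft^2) 414.6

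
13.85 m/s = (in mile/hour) 30.98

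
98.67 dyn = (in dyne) 98.67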